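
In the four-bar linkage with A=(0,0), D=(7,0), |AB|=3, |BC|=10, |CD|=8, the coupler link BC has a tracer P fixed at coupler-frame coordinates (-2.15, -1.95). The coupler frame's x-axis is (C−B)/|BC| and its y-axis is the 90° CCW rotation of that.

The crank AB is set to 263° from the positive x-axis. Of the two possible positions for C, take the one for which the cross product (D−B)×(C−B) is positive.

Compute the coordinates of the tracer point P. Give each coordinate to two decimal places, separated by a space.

A=(0,0), D=(7.00,0)
B = A + 3.00·(cos263°, sin263°) = (-0.3656, -2.9776)
|BD| = 7.9447
circle(B,10.00) ∩ circle(D,8.00): a=6.2380, h=7.8158
  candidates: C₊=(2.4884,6.6065) cross=62.095; C₋=(8.3470,-7.8858) cross=-62.095
  mode + wants cross > 0 → take C=(2.4884,6.6065) (cross=62.095)
ex = (C−B)/|BC| = (0.2854,0.9584); ey = (-0.9584,0.2854)
P = B + -2.15·ex + -1.95·ey = (0.8897,-5.5947)

0.89 -5.59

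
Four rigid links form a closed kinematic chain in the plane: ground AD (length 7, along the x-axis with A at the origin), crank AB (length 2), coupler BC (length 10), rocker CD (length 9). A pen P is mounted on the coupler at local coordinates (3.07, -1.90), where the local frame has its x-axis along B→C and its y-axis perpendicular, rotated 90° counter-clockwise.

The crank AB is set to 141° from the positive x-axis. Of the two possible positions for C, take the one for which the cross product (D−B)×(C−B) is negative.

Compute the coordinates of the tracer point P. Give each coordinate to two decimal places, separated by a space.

A=(0,0), D=(7.00,0)
B = A + 2.00·(cos141°, sin141°) = (-1.5543, 1.2586)
|BD| = 8.6464
circle(B,10.00) ∩ circle(D,9.00): a=5.4219, h=8.4025
  candidates: C₊=(5.0330,8.7824) cross=72.652; C₋=(2.5867,-7.8437) cross=-72.652
  mode - wants cross < 0 → take C=(2.5867,-7.8437) (cross=-72.652)
ex = (C−B)/|BC| = (0.4141,-0.9102); ey = (0.9102,0.4141)
P = B + 3.07·ex + -1.90·ey = (-2.0124,-2.3226)

-2.01 -2.32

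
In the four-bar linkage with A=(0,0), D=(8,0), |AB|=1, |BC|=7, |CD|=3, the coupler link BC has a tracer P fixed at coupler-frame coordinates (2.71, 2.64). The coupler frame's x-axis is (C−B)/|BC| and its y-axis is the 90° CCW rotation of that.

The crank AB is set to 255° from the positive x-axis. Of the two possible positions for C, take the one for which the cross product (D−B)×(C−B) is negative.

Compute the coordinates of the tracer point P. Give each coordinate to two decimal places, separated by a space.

3.00 0.96

A=(0,0), D=(8.00,0)
B = A + 1.00·(cos255°, sin255°) = (-0.2588, -0.9659)
|BD| = 8.3151
circle(B,7.00) ∩ circle(D,3.00): a=6.5628, h=2.4350
  candidates: C₊=(5.9767,2.2150) cross=20.248; C₋=(6.5424,-2.6221) cross=-20.248
  mode - wants cross < 0 → take C=(6.5424,-2.6221) (cross=-20.248)
ex = (C−B)/|BC| = (0.9716,-0.2366); ey = (0.2366,0.9716)
P = B + 2.71·ex + 2.64·ey = (2.9989,0.9579)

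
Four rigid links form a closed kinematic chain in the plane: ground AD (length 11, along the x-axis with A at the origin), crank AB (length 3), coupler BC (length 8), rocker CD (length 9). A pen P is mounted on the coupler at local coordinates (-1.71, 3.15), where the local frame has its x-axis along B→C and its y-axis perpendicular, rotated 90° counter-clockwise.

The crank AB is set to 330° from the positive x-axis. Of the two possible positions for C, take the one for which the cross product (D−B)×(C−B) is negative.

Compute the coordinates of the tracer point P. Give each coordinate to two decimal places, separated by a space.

A=(0,0), D=(11.00,0)
B = A + 3.00·(cos330°, sin330°) = (2.5981, -1.5000)
|BD| = 8.5348
circle(B,8.00) ∩ circle(D,9.00): a=3.2715, h=7.3005
  candidates: C₊=(4.5355,6.2618) cross=62.308; C₋=(7.1017,-8.1119) cross=-62.308
  mode - wants cross < 0 → take C=(7.1017,-8.1119) (cross=-62.308)
ex = (C−B)/|BC| = (0.5630,-0.8265); ey = (0.8265,0.5630)
P = B + -1.71·ex + 3.15·ey = (4.2389,1.6866)

4.24 1.69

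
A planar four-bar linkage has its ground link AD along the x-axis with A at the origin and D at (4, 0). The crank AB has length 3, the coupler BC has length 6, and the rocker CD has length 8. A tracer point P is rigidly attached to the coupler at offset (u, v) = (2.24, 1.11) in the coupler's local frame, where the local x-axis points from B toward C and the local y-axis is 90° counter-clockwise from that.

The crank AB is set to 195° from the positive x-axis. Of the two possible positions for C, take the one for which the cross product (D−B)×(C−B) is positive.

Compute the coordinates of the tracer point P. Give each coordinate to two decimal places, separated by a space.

A=(0,0), D=(4.00,0)
B = A + 3.00·(cos195°, sin195°) = (-2.8978, -0.7765)
|BD| = 6.9413
circle(B,6.00) ∩ circle(D,8.00): a=1.4538, h=5.8212
  candidates: C₊=(-2.1043,5.1708) cross=40.407; C₋=(-0.8020,-6.3985) cross=-40.407
  mode + wants cross > 0 → take C=(-2.1043,5.1708) (cross=40.407)
ex = (C−B)/|BC| = (0.1322,0.9912); ey = (-0.9912,0.1322)
P = B + 2.24·ex + 1.11·ey = (-3.7018,1.5907)

-3.70 1.59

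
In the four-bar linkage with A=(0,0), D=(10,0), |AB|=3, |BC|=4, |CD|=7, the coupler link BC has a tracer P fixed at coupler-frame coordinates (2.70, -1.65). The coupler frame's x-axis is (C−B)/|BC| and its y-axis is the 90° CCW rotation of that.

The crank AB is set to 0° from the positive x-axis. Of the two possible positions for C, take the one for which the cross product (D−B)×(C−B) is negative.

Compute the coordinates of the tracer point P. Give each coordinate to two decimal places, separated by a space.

A=(0,0), D=(10.00,0)
B = A + 3.00·(cos0°, sin0°) = (3.0000, 0.0000)
|BD| = 7.0000
circle(B,4.00) ∩ circle(D,7.00): a=1.1429, h=3.8333
  candidates: C₊=(4.1429,3.8333) cross=26.833; C₋=(4.1429,-3.8333) cross=-26.833
  mode - wants cross < 0 → take C=(4.1429,-3.8333) (cross=-26.833)
ex = (C−B)/|BC| = (0.2857,-0.9583); ey = (0.9583,0.2857)
P = B + 2.70·ex + -1.65·ey = (2.1902,-3.0589)

2.19 -3.06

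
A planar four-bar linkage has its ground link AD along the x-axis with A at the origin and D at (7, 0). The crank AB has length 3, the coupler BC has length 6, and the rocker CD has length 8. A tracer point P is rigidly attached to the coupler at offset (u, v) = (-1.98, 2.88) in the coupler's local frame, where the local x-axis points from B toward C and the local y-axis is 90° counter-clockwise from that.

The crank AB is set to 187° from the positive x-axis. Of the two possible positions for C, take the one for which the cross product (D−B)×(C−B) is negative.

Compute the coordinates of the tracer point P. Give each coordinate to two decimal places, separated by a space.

-1.98 2.98

A=(0,0), D=(7.00,0)
B = A + 3.00·(cos187°, sin187°) = (-2.9776, -0.3656)
|BD| = 9.9843
circle(B,6.00) ∩ circle(D,8.00): a=3.5900, h=4.8075
  candidates: C₊=(0.4339,4.5701) cross=48.000; C₋=(0.7860,-5.0384) cross=-48.000
  mode - wants cross < 0 → take C=(0.7860,-5.0384) (cross=-48.000)
ex = (C−B)/|BC| = (0.6273,-0.7788); ey = (0.7788,0.6273)
P = B + -1.98·ex + 2.88·ey = (-1.9767,2.9830)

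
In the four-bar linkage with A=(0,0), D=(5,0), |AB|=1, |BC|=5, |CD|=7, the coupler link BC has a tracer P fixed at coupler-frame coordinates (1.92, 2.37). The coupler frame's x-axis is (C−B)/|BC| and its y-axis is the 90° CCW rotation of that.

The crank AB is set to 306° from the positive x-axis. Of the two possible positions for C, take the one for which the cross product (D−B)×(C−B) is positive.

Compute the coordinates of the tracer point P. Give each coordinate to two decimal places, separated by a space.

-2.21 0.42

A=(0,0), D=(5.00,0)
B = A + 1.00·(cos306°, sin306°) = (0.5878, -0.8090)
|BD| = 4.4858
circle(B,5.00) ∩ circle(D,7.00): a=-0.4322, h=4.9813
  candidates: C₊=(-0.7357,4.0126) cross=22.345; C₋=(1.0610,-5.7866) cross=-22.345
  mode + wants cross > 0 → take C=(-0.7357,4.0126) (cross=22.345)
ex = (C−B)/|BC| = (-0.2647,0.9643); ey = (-0.9643,-0.2647)
P = B + 1.92·ex + 2.37·ey = (-2.2059,0.4151)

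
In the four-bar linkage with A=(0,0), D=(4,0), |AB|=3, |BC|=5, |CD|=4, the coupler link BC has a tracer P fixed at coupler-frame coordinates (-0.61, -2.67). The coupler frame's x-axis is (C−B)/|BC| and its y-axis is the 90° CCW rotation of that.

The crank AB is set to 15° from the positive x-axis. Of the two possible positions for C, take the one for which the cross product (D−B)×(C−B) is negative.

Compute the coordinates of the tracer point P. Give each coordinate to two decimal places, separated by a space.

A=(0,0), D=(4.00,0)
B = A + 3.00·(cos15°, sin15°) = (2.8978, 0.7765)
|BD| = 1.3483
circle(B,5.00) ∩ circle(D,4.00): a=4.0118, h=2.9842
  candidates: C₊=(7.8961,0.9057) cross=4.023; C₋=(4.4589,-3.9736) cross=-4.023
  mode - wants cross < 0 → take C=(4.4589,-3.9736) (cross=-4.023)
ex = (C−B)/|BC| = (0.3122,-0.9500); ey = (0.9500,0.3122)
P = B + -0.61·ex + -2.67·ey = (0.1708,0.5223)

0.17 0.52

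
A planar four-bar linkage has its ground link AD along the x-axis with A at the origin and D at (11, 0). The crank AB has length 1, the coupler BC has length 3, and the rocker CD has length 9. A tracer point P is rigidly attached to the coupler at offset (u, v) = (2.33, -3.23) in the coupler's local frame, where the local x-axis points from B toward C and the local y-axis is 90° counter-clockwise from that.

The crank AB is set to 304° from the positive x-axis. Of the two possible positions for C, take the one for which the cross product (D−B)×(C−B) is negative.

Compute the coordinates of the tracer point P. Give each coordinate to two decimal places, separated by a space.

A=(0,0), D=(11.00,0)
B = A + 1.00·(cos304°, sin304°) = (0.5592, -0.8290)
|BD| = 10.4737
circle(B,3.00) ∩ circle(D,9.00): a=1.7996, h=2.4003
  candidates: C₊=(2.1632,1.7061) cross=25.140; C₋=(2.5432,-3.0793) cross=-25.140
  mode - wants cross < 0 → take C=(2.5432,-3.0793) (cross=-25.140)
ex = (C−B)/|BC| = (0.6613,-0.7501); ey = (0.7501,0.6613)
P = B + 2.33·ex + -3.23·ey = (-0.3227,-4.7129)

-0.32 -4.71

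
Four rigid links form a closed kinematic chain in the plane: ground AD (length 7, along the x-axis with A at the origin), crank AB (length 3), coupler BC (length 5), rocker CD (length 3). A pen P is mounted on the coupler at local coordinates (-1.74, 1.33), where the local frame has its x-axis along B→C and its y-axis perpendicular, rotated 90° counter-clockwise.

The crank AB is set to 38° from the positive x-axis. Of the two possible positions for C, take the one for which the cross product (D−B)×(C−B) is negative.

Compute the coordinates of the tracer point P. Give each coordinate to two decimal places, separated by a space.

A=(0,0), D=(7.00,0)
B = A + 3.00·(cos38°, sin38°) = (2.3640, 1.8470)
|BD| = 4.9903
circle(B,5.00) ∩ circle(D,3.00): a=4.0983, h=2.8643
  candidates: C₊=(7.2314,2.9911) cross=14.294; C₋=(5.1112,-2.3307) cross=-14.294
  mode - wants cross < 0 → take C=(5.1112,-2.3307) (cross=-14.294)
ex = (C−B)/|BC| = (0.5494,-0.8355); ey = (0.8355,0.5494)
P = B + -1.74·ex + 1.33·ey = (2.5193,4.0316)

2.52 4.03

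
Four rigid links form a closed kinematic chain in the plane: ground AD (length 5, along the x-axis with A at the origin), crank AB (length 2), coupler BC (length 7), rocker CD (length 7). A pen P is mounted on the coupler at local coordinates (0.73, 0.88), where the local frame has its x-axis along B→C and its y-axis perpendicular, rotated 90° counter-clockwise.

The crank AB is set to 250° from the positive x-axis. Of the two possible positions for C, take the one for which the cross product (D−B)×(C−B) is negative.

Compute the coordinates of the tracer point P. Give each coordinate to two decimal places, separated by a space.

A=(0,0), D=(5.00,0)
B = A + 2.00·(cos250°, sin250°) = (-0.6840, -1.8794)
|BD| = 5.9867
circle(B,7.00) ∩ circle(D,7.00): a=2.9933, h=6.3277
  candidates: C₊=(0.1715,5.0681) cross=37.882; C₋=(4.1444,-6.9475) cross=-37.882
  mode - wants cross < 0 → take C=(4.1444,-6.9475) (cross=-37.882)
ex = (C−B)/|BC| = (0.6898,-0.7240); ey = (0.7240,0.6898)
P = B + 0.73·ex + 0.88·ey = (0.4566,-1.8009)

0.46 -1.80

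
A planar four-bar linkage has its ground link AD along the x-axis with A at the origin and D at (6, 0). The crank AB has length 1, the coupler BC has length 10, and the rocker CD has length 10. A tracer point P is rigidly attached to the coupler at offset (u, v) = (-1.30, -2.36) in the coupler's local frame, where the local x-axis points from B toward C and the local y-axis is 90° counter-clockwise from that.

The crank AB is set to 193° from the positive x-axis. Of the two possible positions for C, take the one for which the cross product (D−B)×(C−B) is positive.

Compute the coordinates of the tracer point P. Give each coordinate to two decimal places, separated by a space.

A=(0,0), D=(6.00,0)
B = A + 1.00·(cos193°, sin193°) = (-0.9744, -0.2250)
|BD| = 6.9780
circle(B,10.00) ∩ circle(D,10.00): a=3.4890, h=9.3716
  candidates: C₊=(2.2107,9.2543) cross=65.395; C₋=(2.8149,-9.4792) cross=-65.395
  mode + wants cross > 0 → take C=(2.2107,9.2543) (cross=65.395)
ex = (C−B)/|BC| = (0.3185,0.9479); ey = (-0.9479,0.3185)
P = B + -1.30·ex + -2.36·ey = (0.8487,-2.2089)

0.85 -2.21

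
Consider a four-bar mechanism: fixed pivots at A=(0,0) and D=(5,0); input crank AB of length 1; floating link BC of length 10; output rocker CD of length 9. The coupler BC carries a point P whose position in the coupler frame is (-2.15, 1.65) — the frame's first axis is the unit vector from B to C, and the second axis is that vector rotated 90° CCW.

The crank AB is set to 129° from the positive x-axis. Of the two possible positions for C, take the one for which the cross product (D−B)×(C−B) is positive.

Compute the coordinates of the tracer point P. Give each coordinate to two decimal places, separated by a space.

A=(0,0), D=(5.00,0)
B = A + 1.00·(cos129°, sin129°) = (-0.6293, 0.7771)
|BD| = 5.6827
circle(B,10.00) ∩ circle(D,9.00): a=4.5131, h=8.9237
  candidates: C₊=(5.0617,8.9998) cross=50.711; C₋=(2.6210,-8.6799) cross=-50.711
  mode + wants cross > 0 → take C=(5.0617,8.9998) (cross=50.711)
ex = (C−B)/|BC| = (0.5691,0.8223); ey = (-0.8223,0.5691)
P = B + -2.15·ex + 1.65·ey = (-3.2096,-0.0517)

-3.21 -0.05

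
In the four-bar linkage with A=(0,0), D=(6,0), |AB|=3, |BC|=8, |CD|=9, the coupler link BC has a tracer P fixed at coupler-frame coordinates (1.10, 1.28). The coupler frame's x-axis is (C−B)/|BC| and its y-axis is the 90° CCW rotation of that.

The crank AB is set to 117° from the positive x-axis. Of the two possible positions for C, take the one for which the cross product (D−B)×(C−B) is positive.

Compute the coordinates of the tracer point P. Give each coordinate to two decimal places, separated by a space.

A=(0,0), D=(6.00,0)
B = A + 3.00·(cos117°, sin117°) = (-1.3620, 2.6730)
|BD| = 7.8322
circle(B,8.00) ∩ circle(D,9.00): a=2.8308, h=7.4824
  candidates: C₊=(3.8525,8.7400) cross=58.604; C₋=(-1.2547,-5.3263) cross=-58.604
  mode + wants cross > 0 → take C=(3.8525,8.7400) (cross=58.604)
ex = (C−B)/|BC| = (0.6518,0.7584); ey = (-0.7584,0.6518)
P = B + 1.10·ex + 1.28·ey = (-1.6157,4.3416)

-1.62 4.34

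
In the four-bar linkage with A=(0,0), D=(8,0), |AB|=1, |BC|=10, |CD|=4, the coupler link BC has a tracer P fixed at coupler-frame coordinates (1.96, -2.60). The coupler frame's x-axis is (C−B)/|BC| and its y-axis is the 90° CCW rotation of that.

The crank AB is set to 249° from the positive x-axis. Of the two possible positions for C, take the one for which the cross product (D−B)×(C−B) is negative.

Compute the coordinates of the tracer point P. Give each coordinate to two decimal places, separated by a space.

A=(0,0), D=(8.00,0)
B = A + 1.00·(cos249°, sin249°) = (-0.3584, -0.9336)
|BD| = 8.4103
circle(B,10.00) ∩ circle(D,4.00): a=9.1990, h=3.9215
  candidates: C₊=(8.3485,3.9848) cross=32.981; C₋=(9.2191,-3.8097) cross=-32.981
  mode - wants cross < 0 → take C=(9.2191,-3.8097) (cross=-32.981)
ex = (C−B)/|BC| = (0.9577,-0.2876); ey = (0.2876,0.9577)
P = B + 1.96·ex + -2.60·ey = (0.7710,-3.9874)

0.77 -3.99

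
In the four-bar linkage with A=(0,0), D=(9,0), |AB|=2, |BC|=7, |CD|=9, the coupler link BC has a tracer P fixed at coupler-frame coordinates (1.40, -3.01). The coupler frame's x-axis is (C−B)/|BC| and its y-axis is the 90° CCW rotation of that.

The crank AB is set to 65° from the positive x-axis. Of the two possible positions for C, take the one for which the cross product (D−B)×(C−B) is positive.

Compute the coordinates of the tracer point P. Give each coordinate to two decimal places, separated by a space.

4.14 1.44

A=(0,0), D=(9.00,0)
B = A + 2.00·(cos65°, sin65°) = (0.8452, 1.8126)
|BD| = 8.3538
circle(B,7.00) ∩ circle(D,9.00): a=2.2616, h=6.6246
  candidates: C₊=(4.4904,7.7887) cross=55.340; C₋=(1.6155,-5.1449) cross=-55.340
  mode + wants cross > 0 → take C=(4.4904,7.7887) (cross=55.340)
ex = (C−B)/|BC| = (0.5207,0.8537); ey = (-0.8537,0.5207)
P = B + 1.40·ex + -3.01·ey = (4.1440,1.4404)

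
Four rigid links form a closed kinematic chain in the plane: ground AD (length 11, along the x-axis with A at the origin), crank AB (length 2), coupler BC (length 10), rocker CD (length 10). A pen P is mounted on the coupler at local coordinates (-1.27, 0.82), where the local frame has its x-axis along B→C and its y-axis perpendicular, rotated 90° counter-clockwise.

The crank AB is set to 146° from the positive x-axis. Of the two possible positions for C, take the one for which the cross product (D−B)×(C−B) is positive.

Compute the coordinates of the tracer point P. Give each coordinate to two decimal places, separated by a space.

-3.13 0.79

A=(0,0), D=(11.00,0)
B = A + 2.00·(cos146°, sin146°) = (-1.6581, 1.1184)
|BD| = 12.7074
circle(B,10.00) ∩ circle(D,10.00): a=6.3537, h=7.7221
  candidates: C₊=(5.3506,8.2513) cross=98.128; C₋=(3.9913,-7.1329) cross=-98.128
  mode + wants cross > 0 → take C=(5.3506,8.2513) (cross=98.128)
ex = (C−B)/|BC| = (0.7009,0.7133); ey = (-0.7133,0.7009)
P = B + -1.27·ex + 0.82·ey = (-3.1331,0.7872)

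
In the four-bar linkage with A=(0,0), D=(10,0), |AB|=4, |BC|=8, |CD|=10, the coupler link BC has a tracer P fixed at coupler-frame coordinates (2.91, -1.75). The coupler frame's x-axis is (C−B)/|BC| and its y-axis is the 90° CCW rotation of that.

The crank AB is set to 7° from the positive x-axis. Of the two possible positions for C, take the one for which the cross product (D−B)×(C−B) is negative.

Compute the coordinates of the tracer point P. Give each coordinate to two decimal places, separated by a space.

A=(0,0), D=(10.00,0)
B = A + 4.00·(cos7°, sin7°) = (3.9702, 0.4875)
|BD| = 6.0495
circle(B,8.00) ∩ circle(D,10.00): a=0.0493, h=7.9998
  candidates: C₊=(4.6640,8.4573) cross=48.395; C₋=(3.3747,-7.4903) cross=-48.395
  mode - wants cross < 0 → take C=(3.3747,-7.4903) (cross=-48.395)
ex = (C−B)/|BC| = (-0.0744,-0.9972); ey = (0.9972,-0.0744)
P = B + 2.91·ex + -1.75·ey = (2.0084,-2.2842)

2.01 -2.28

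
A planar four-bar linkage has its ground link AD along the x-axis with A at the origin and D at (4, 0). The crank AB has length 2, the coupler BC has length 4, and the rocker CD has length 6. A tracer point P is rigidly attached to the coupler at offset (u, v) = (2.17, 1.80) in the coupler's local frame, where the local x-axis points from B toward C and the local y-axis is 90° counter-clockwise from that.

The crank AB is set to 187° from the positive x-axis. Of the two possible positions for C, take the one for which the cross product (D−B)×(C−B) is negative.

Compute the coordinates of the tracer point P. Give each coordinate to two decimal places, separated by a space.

0.49 -1.60

A=(0,0), D=(4.00,0)
B = A + 2.00·(cos187°, sin187°) = (-1.9851, -0.2437)
|BD| = 5.9901
circle(B,4.00) ∩ circle(D,6.00): a=1.3256, h=3.7740
  candidates: C₊=(-0.8142,3.5810) cross=22.606; C₋=(-0.5070,-3.9606) cross=-22.606
  mode - wants cross < 0 → take C=(-0.5070,-3.9606) (cross=-22.606)
ex = (C−B)/|BC| = (0.3695,-0.9292); ey = (0.9292,0.3695)
P = B + 2.17·ex + 1.80·ey = (0.4894,-1.5950)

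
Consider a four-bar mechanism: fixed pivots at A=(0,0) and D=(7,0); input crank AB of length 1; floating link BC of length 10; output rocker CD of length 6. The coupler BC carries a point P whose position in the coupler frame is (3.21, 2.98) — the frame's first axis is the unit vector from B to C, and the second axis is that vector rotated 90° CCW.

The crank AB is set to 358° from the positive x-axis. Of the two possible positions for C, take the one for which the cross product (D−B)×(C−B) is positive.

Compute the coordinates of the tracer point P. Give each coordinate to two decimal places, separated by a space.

A=(0,0), D=(7.00,0)
B = A + 1.00·(cos358°, sin358°) = (0.9994, -0.0349)
|BD| = 6.0007
circle(B,10.00) ∩ circle(D,6.00): a=8.3331, h=5.5281
  candidates: C₊=(9.3002,5.5416) cross=33.173; C₋=(9.3645,-5.5145) cross=-33.173
  mode + wants cross > 0 → take C=(9.3002,5.5416) (cross=33.173)
ex = (C−B)/|BC| = (0.8301,0.5576); ey = (-0.5576,0.8301)
P = B + 3.21·ex + 2.98·ey = (2.0021,4.2288)

2.00 4.23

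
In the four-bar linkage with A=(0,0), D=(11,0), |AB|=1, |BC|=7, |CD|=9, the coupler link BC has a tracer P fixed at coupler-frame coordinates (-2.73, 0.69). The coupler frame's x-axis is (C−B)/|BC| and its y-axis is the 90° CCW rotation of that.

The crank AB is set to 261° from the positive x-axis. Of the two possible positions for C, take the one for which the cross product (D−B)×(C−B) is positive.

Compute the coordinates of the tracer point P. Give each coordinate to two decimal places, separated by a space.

-2.17 -2.95

A=(0,0), D=(11.00,0)
B = A + 1.00·(cos261°, sin261°) = (-0.1564, -0.9877)
|BD| = 11.2001
circle(B,7.00) ∩ circle(D,9.00): a=4.1715, h=5.6213
  candidates: C₊=(3.5031,4.9796) cross=62.959; C₋=(4.4945,-6.2192) cross=-62.959
  mode + wants cross > 0 → take C=(3.5031,4.9796) (cross=62.959)
ex = (C−B)/|BC| = (0.5228,0.8525); ey = (-0.8525,0.5228)
P = B + -2.73·ex + 0.69·ey = (-2.1718,-2.9542)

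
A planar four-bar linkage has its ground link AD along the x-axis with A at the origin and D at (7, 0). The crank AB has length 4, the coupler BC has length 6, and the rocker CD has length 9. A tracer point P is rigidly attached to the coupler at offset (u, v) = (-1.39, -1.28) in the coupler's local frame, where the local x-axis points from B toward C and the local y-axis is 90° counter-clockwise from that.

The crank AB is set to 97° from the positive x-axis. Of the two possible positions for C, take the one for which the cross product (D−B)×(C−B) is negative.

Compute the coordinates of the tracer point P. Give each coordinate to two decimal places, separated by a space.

-1.43 5.61

A=(0,0), D=(7.00,0)
B = A + 4.00·(cos97°, sin97°) = (-0.4875, 3.9702)
|BD| = 8.4749
circle(B,6.00) ∩ circle(D,9.00): a=1.5826, h=5.7875
  candidates: C₊=(3.6219,8.3420) cross=49.049; C₋=(-1.8005,-1.8844) cross=-49.049
  mode - wants cross < 0 → take C=(-1.8005,-1.8844) (cross=-49.049)
ex = (C−B)/|BC| = (-0.2188,-0.9758); ey = (0.9758,-0.2188)
P = B + -1.39·ex + -1.28·ey = (-1.4323,5.6066)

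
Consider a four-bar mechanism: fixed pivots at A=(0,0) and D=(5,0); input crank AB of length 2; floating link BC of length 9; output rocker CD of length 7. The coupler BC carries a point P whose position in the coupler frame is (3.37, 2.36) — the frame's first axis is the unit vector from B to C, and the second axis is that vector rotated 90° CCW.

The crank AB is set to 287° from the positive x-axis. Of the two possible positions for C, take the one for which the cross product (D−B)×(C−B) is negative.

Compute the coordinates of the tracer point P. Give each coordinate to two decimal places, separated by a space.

4.66 -1.34

A=(0,0), D=(5.00,0)
B = A + 2.00·(cos287°, sin287°) = (0.5847, -1.9126)
|BD| = 4.8117
circle(B,9.00) ∩ circle(D,7.00): a=5.7311, h=6.9394
  candidates: C₊=(3.0853,6.7330) cross=33.390; C₋=(8.6019,-6.0022) cross=-33.390
  mode - wants cross < 0 → take C=(8.6019,-6.0022) (cross=-33.390)
ex = (C−B)/|BC| = (0.8908,-0.4544); ey = (0.4544,0.8908)
P = B + 3.37·ex + 2.36·ey = (4.6591,-1.3416)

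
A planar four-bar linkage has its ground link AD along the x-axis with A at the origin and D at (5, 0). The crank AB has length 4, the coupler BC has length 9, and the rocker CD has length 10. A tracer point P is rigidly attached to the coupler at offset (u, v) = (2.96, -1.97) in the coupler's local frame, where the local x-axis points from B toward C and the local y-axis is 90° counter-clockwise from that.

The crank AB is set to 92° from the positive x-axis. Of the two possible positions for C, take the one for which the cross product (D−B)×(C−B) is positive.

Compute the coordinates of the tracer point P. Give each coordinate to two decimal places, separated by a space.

A=(0,0), D=(5.00,0)
B = A + 4.00·(cos92°, sin92°) = (-0.1396, 3.9976)
|BD| = 6.5112
circle(B,9.00) ∩ circle(D,10.00): a=1.7966, h=8.8189
  candidates: C₊=(6.6929,9.8557) cross=57.422; C₋=(-4.1358,-4.0666) cross=-57.422
  mode + wants cross > 0 → take C=(6.6929,9.8557) (cross=57.422)
ex = (C−B)/|BC| = (0.7592,0.6509); ey = (-0.6509,0.7592)
P = B + 2.96·ex + -1.97·ey = (3.3898,4.4287)

3.39 4.43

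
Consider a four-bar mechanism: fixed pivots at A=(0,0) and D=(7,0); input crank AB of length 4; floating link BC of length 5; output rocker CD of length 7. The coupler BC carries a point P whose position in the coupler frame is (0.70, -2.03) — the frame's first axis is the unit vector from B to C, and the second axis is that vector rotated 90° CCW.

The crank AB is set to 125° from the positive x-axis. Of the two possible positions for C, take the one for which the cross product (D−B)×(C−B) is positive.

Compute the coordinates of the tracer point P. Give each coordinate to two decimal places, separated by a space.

A=(0,0), D=(7.00,0)
B = A + 4.00·(cos125°, sin125°) = (-2.2943, 3.2766)
|BD| = 9.8550
circle(B,5.00) ∩ circle(D,7.00): a=3.7098, h=3.3522
  candidates: C₊=(2.3190,5.2046) cross=33.036; C₋=(0.0899,-1.1183) cross=-33.036
  mode + wants cross > 0 → take C=(2.3190,5.2046) (cross=33.036)
ex = (C−B)/|BC| = (0.9227,0.3856); ey = (-0.3856,0.9227)
P = B + 0.70·ex + -2.03·ey = (-0.8657,1.6735)

-0.87 1.67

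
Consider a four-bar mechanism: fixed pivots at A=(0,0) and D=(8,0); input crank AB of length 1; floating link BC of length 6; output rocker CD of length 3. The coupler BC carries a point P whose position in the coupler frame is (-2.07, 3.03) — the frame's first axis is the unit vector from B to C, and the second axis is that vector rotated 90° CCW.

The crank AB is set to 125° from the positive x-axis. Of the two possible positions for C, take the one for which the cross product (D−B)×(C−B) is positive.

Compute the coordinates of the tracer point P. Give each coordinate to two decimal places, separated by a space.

A=(0,0), D=(8.00,0)
B = A + 1.00·(cos125°, sin125°) = (-0.5736, 0.8192)
|BD| = 8.6126
circle(B,6.00) ∩ circle(D,3.00): a=5.8738, h=1.2242
  candidates: C₊=(5.3900,1.4792) cross=10.544; C₋=(5.1571,-0.9582) cross=-10.544
  mode + wants cross > 0 → take C=(5.3900,1.4792) (cross=10.544)
ex = (C−B)/|BC| = (0.9939,0.1100); ey = (-0.1100,0.9939)
P = B + -2.07·ex + 3.03·ey = (-2.9643,3.6031)

-2.96 3.60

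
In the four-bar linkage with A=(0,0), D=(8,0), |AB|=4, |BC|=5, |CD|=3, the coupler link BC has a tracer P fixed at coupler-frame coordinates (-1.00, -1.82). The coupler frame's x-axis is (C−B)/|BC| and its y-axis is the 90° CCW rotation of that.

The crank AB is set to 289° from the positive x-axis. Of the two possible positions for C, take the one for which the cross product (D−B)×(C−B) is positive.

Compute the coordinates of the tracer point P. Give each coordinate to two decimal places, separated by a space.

A=(0,0), D=(8.00,0)
B = A + 4.00·(cos289°, sin289°) = (1.3023, -3.7821)
|BD| = 7.6918
circle(B,5.00) ∩ circle(D,3.00): a=4.8860, h=1.0618
  candidates: C₊=(5.0347,-0.4551) cross=8.167; C₋=(6.0789,-2.3042) cross=-8.167
  mode + wants cross > 0 → take C=(5.0347,-0.4551) (cross=8.167)
ex = (C−B)/|BC| = (0.7465,0.6654); ey = (-0.6654,0.7465)
P = B + -1.00·ex + -1.82·ey = (1.7668,-5.8061)

1.77 -5.81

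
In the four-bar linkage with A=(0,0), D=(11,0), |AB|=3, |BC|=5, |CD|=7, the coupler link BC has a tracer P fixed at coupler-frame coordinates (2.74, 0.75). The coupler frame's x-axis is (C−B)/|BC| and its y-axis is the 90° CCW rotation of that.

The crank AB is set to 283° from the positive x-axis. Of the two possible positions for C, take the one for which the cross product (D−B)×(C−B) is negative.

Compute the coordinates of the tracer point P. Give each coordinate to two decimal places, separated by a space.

3.52 -2.96

A=(0,0), D=(11.00,0)
B = A + 3.00·(cos283°, sin283°) = (0.6749, -2.9231)
|BD| = 10.7309
circle(B,5.00) ∩ circle(D,7.00): a=4.2472, h=2.6384
  candidates: C₊=(4.0428,0.7725) cross=28.313; C₋=(5.4802,-4.3048) cross=-28.313
  mode - wants cross < 0 → take C=(5.4802,-4.3048) (cross=-28.313)
ex = (C−B)/|BC| = (0.9611,-0.2763); ey = (0.2763,0.9611)
P = B + 2.74·ex + 0.75·ey = (3.5154,-2.9595)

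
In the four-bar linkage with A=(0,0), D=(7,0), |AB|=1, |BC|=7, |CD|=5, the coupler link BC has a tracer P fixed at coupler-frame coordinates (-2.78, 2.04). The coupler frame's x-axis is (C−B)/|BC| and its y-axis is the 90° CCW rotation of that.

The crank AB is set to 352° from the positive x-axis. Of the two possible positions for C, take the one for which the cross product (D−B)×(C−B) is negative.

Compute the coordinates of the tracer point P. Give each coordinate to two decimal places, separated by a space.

0.35 3.25

A=(0,0), D=(7.00,0)
B = A + 1.00·(cos352°, sin352°) = (0.9903, -0.1392)
|BD| = 6.0113
circle(B,7.00) ∩ circle(D,5.00): a=5.0019, h=4.8970
  candidates: C₊=(5.8774,4.8724) cross=29.438; C₋=(6.1042,-4.9191) cross=-29.438
  mode - wants cross < 0 → take C=(6.1042,-4.9191) (cross=-29.438)
ex = (C−B)/|BC| = (0.7306,-0.6828); ey = (0.6828,0.7306)
P = B + -2.78·ex + 2.04·ey = (0.3523,3.2495)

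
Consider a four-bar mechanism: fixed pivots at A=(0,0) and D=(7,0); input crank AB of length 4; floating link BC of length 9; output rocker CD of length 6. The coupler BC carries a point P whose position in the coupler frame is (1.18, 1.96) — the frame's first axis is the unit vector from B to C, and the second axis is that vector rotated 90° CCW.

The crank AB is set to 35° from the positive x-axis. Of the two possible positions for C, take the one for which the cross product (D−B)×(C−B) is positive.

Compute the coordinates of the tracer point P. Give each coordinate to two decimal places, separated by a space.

4.32 4.33

A=(0,0), D=(7.00,0)
B = A + 4.00·(cos35°, sin35°) = (3.2766, 2.2943)
|BD| = 4.3735
circle(B,9.00) ∩ circle(D,6.00): a=7.3314, h=5.2202
  candidates: C₊=(12.2567,2.8926) cross=22.831; C₋=(6.7797,-5.9960) cross=-22.831
  mode + wants cross > 0 → take C=(12.2567,2.8926) (cross=22.831)
ex = (C−B)/|BC| = (0.9978,0.0665); ey = (-0.0665,0.9978)
P = B + 1.18·ex + 1.96·ey = (4.3237,4.3284)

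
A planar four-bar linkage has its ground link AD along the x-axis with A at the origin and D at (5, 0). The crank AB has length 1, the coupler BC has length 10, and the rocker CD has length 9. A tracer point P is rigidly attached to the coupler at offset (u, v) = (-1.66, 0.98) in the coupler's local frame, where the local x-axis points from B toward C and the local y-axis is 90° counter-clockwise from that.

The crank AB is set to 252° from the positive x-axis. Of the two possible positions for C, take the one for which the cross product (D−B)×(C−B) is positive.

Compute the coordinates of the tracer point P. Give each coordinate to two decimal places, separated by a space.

A=(0,0), D=(5.00,0)
B = A + 1.00·(cos252°, sin252°) = (-0.3090, -0.9511)
|BD| = 5.3935
circle(B,10.00) ∩ circle(D,9.00): a=4.4581, h=8.9513
  candidates: C₊=(2.5009,8.6461) cross=48.279; C₋=(5.6577,-8.9759) cross=-48.279
  mode + wants cross > 0 → take C=(2.5009,8.6461) (cross=48.279)
ex = (C−B)/|BC| = (0.2810,0.9597); ey = (-0.9597,0.2810)
P = B + -1.66·ex + 0.98·ey = (-1.7160,-2.2688)

-1.72 -2.27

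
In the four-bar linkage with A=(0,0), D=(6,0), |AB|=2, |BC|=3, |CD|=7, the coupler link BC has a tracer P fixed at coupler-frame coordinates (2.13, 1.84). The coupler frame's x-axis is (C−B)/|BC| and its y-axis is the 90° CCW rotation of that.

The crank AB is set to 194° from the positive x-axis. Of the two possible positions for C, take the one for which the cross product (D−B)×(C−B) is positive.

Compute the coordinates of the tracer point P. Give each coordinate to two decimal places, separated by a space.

-2.67 2.23

A=(0,0), D=(6.00,0)
B = A + 2.00·(cos194°, sin194°) = (-1.9406, -0.4838)
|BD| = 7.9553
circle(B,3.00) ∩ circle(D,7.00): a=1.4636, h=2.6187
  candidates: C₊=(-0.6390,2.2191) cross=20.833; C₋=(-0.3204,-3.0087) cross=-20.833
  mode + wants cross > 0 → take C=(-0.6390,2.2191) (cross=20.833)
ex = (C−B)/|BC| = (0.4339,0.9010); ey = (-0.9010,0.4339)
P = B + 2.13·ex + 1.84·ey = (-2.6742,2.2336)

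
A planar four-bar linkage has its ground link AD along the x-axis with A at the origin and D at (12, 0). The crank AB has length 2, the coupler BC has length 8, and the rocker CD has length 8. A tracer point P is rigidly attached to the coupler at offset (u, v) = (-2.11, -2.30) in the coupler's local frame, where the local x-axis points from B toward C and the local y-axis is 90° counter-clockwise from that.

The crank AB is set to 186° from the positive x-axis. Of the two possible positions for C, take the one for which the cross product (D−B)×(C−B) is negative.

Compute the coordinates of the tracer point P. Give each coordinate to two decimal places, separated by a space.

-4.93 -1.24

A=(0,0), D=(12.00,0)
B = A + 2.00·(cos186°, sin186°) = (-1.9890, -0.2091)
|BD| = 13.9906
circle(B,8.00) ∩ circle(D,8.00): a=6.9953, h=3.8815
  candidates: C₊=(4.9475,3.7765) cross=54.304; C₋=(5.0635,-3.9856) cross=-54.304
  mode - wants cross < 0 → take C=(5.0635,-3.9856) (cross=-54.304)
ex = (C−B)/|BC| = (0.8816,-0.4721); ey = (0.4721,0.8816)
P = B + -2.11·ex + -2.30·ey = (-4.9349,-1.2406)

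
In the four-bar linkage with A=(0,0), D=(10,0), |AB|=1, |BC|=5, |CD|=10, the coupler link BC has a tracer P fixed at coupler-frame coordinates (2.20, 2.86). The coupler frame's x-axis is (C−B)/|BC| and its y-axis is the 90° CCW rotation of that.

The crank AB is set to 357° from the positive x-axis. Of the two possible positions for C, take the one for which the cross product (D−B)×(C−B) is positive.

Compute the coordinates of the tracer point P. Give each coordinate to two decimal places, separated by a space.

A=(0,0), D=(10.00,0)
B = A + 1.00·(cos357°, sin357°) = (0.9986, -0.0523)
|BD| = 9.0015
circle(B,5.00) ∩ circle(D,10.00): a=0.3348, h=4.9888
  candidates: C₊=(1.3044,4.9383) cross=44.907; C₋=(1.3624,-5.0391) cross=-44.907
  mode + wants cross > 0 → take C=(1.3044,4.9383) (cross=44.907)
ex = (C−B)/|BC| = (0.0612,0.9981); ey = (-0.9981,0.0612)
P = B + 2.20·ex + 2.86·ey = (-1.7215,2.3185)

-1.72 2.32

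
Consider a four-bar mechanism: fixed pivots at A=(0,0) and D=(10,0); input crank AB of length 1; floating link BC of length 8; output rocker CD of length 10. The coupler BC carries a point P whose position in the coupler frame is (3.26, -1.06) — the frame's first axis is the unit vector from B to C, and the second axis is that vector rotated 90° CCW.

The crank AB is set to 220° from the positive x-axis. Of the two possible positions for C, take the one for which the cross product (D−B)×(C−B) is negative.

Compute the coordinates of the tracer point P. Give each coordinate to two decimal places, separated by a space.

0.01 -3.98

A=(0,0), D=(10.00,0)
B = A + 1.00·(cos220°, sin220°) = (-0.7660, -0.6428)
|BD| = 10.7852
circle(B,8.00) ∩ circle(D,10.00): a=3.7237, h=7.0806
  candidates: C₊=(2.5290,6.6471) cross=76.365; C₋=(3.3730,-7.4888) cross=-76.365
  mode - wants cross < 0 → take C=(3.3730,-7.4888) (cross=-76.365)
ex = (C−B)/|BC| = (0.5174,-0.8558); ey = (0.8558,0.5174)
P = B + 3.26·ex + -1.06·ey = (0.0135,-3.9810)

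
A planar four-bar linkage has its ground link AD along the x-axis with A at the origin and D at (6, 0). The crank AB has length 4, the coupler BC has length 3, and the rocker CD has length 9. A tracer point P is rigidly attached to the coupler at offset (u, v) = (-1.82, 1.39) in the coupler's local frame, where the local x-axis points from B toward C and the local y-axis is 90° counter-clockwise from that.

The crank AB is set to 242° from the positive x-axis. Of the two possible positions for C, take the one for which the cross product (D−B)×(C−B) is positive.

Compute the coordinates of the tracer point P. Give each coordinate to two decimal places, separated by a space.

A=(0,0), D=(6.00,0)
B = A + 4.00·(cos242°, sin242°) = (-1.8779, -3.5318)
|BD| = 8.6333
circle(B,3.00) ∩ circle(D,9.00): a=0.1468, h=2.9964
  candidates: C₊=(-2.9697,-0.7375) cross=25.869; C₋=(-0.5181,-6.2059) cross=-25.869
  mode + wants cross > 0 → take C=(-2.9697,-0.7375) (cross=25.869)
ex = (C−B)/|BC| = (-0.3639,0.9314); ey = (-0.9314,-0.3639)
P = B + -1.82·ex + 1.39·ey = (-2.5102,-5.7329)

-2.51 -5.73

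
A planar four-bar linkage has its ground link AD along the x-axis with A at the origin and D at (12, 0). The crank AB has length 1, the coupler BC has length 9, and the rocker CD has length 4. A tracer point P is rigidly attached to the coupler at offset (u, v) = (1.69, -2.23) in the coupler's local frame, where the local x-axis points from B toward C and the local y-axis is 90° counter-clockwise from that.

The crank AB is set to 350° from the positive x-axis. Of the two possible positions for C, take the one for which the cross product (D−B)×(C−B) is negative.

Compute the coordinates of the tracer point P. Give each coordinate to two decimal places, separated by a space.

A=(0,0), D=(12.00,0)
B = A + 1.00·(cos350°, sin350°) = (0.9848, -0.1736)
|BD| = 11.0166
circle(B,9.00) ∩ circle(D,4.00): a=8.4584, h=3.0750
  candidates: C₊=(9.3937,3.0343) cross=33.876; C₋=(9.4906,-3.1150) cross=-33.876
  mode - wants cross < 0 → take C=(9.4906,-3.1150) (cross=-33.876)
ex = (C−B)/|BC| = (0.9451,-0.3268); ey = (0.3268,0.9451)
P = B + 1.69·ex + -2.23·ey = (1.8532,-2.8335)

1.85 -2.83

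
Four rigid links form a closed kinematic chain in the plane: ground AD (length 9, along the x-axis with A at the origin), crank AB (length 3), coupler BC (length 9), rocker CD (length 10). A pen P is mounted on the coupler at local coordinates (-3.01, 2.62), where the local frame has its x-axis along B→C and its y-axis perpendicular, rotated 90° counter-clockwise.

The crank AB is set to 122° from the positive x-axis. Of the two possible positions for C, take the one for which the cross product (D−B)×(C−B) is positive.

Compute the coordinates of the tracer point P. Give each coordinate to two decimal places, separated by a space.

-5.57 2.20

A=(0,0), D=(9.00,0)
B = A + 3.00·(cos122°, sin122°) = (-1.5898, 2.5441)
|BD| = 10.8911
circle(B,9.00) ∩ circle(D,10.00): a=4.5733, h=7.7515
  candidates: C₊=(4.6677,9.0128) cross=84.422; C₋=(1.0462,-6.0612) cross=-84.422
  mode + wants cross > 0 → take C=(4.6677,9.0128) (cross=84.422)
ex = (C−B)/|BC| = (0.6953,0.7187); ey = (-0.7187,0.6953)
P = B + -3.01·ex + 2.62·ey = (-5.5656,2.2023)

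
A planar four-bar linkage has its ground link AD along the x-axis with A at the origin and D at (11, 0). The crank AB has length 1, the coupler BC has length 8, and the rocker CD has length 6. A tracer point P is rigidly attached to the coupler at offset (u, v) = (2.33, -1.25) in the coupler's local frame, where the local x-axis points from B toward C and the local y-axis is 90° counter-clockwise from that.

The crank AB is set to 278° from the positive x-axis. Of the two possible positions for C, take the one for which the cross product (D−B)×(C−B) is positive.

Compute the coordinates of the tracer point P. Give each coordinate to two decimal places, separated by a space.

A=(0,0), D=(11.00,0)
B = A + 1.00·(cos278°, sin278°) = (0.1392, -0.9903)
|BD| = 10.9059
circle(B,8.00) ∩ circle(D,6.00): a=6.7367, h=4.3148
  candidates: C₊=(6.4562,3.9184) cross=47.057; C₋=(7.2398,-4.6756) cross=-47.057
  mode + wants cross > 0 → take C=(6.4562,3.9184) (cross=47.057)
ex = (C−B)/|BC| = (0.7896,0.6136); ey = (-0.6136,0.7896)
P = B + 2.33·ex + -1.25·ey = (2.7460,-0.5477)

2.75 -0.55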